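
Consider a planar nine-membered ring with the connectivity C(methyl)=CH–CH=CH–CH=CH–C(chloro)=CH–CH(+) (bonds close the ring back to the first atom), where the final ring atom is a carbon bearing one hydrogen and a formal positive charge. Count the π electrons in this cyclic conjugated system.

The p orbitals form a continuous loop: each doubly-bonded ring atom is sp² with one p-orbital electron; the carbocation has an empty p orbital. The ring is fully conjugated.
Tallying contributions gives 4 × 2 = 8 from the double-bond units + 0 from the CH(+) atom = 8.

8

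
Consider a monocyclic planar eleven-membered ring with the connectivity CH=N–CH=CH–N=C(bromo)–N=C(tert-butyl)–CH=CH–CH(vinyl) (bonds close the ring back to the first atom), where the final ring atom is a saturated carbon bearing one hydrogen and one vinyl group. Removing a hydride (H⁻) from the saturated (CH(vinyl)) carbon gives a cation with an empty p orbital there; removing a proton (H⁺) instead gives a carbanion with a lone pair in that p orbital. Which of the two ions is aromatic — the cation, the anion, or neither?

The cation

In either ion the ring is fully conjugated: every atom, including the new sp² carbon, supplies a p orbital.
Cation: 5 × 2 + 0 = 10 π electrons → 4(2)+2, aromatic.
Anion: 5 × 2 + 2 = 12 π electrons → 4(3), antiaromatic.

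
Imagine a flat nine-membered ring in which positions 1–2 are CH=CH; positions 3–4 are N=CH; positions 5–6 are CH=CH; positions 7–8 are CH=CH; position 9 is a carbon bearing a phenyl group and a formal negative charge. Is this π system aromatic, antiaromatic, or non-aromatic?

All ring atoms are sp² and supply a p orbital to the ring (each doubly-bonded ring atom is sp² with one p-orbital electron; each =N– nitrogen is pyridine-type (lone pair in the sp² plane, one electron in the p orbital); the carbanion's lone pair occupies the p orbital); the conjugation is uninterrupted.
Tallying contributions gives 4 × 2 = 8 from the double-bond units + 2 from the C(phenyl)(-) atom = 10.
10 = 4(2) + 2, which satisfies Hückel's 4n+2 rule.

Aromatic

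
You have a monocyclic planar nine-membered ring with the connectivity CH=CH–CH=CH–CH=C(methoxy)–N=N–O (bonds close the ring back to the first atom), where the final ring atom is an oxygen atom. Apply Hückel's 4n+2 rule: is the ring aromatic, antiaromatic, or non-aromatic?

All ring atoms are sp² and supply a p orbital to the ring (the double-bond atoms are sp², each contributing one p electron; the doubly-bonded nitrogens are pyridine-type — their lone pairs lie in the ring plane, leaving one electron in the p orbital; the oxygen donates one lone pair from its p orbital); the conjugation is uninterrupted.
Adding the contributions, 4 × 2 = 8 from the double-bond units + 2 from the O atom = 10.
10 = 4(2) + 2, which satisfies Hückel's 4n+2 rule.

Aromatic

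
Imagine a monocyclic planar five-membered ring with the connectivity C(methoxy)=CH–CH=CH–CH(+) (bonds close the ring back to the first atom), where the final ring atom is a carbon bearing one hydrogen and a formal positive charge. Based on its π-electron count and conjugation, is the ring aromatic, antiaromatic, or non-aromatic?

Check conjugation: every atom in a ring double bond is sp² and brings one electron to the p orbital; the carbocation has an empty p orbital — every position has a p orbital, so the cyclic π system is continuous.
Tallying contributions gives 2 × 2 = 4 from the double-bond units + 0 from the CH(+) atom = 4.
4 is a 4n count (n = 1), so the planar conjugated ring is antiaromatic.

Antiaromatic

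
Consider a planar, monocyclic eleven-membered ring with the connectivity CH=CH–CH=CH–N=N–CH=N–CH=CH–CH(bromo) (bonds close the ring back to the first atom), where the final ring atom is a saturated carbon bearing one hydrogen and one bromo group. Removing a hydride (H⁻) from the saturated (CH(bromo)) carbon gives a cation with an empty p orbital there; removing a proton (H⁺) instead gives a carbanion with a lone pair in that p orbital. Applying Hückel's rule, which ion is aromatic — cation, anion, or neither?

Both ions have a continuous loop of p orbitals — each ring atom is sp².
Cation: 5 × 2 + 0 = 10 π electrons → 4(2)+2, aromatic.
Anion: 5 × 2 + 2 = 12 π electrons → 4(3), antiaromatic.

The cation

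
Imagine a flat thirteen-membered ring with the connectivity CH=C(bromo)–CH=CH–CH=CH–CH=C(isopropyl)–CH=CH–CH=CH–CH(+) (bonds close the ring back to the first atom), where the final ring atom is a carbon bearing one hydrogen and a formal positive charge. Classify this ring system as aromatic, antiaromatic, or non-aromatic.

The p orbitals form a continuous loop: each doubly-bonded ring atom is sp² with one p-orbital electron; the carbocation has an empty p orbital. The ring is fully conjugated.
Tallying contributions gives 6 × 2 = 12 from the double-bond units + 0 from the CH(+) atom = 12.
With 12 = 4·3 π electrons, Hückel's rule classifies the planar ring as antiaromatic.

Antiaromatic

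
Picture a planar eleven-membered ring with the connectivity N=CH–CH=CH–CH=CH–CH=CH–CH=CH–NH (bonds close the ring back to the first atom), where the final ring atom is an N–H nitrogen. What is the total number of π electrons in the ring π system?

12

The p orbitals form a continuous loop: the double-bond atoms are sp², each contributing one p electron; the doubly-bonded nitrogens are pyridine-type — their lone pairs lie in the ring plane, leaving one electron in the p orbital; the pyrrole-type nitrogen donates its lone pair from the p orbital. The ring is fully conjugated.
π-electron count: 5 × 2 = 10 from the double-bond units + 2 from the NH atom = 12.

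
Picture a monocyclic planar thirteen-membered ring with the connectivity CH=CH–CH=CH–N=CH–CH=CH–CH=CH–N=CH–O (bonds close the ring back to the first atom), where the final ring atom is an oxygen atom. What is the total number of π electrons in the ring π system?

All ring atoms are sp² and supply a p orbital to the ring (every atom in a ring double bond is sp² and brings one electron to the p orbital; the doubly-bonded nitrogens are pyridine-type — their lone pairs lie in the ring plane, leaving one electron in the p orbital; the oxygen donates one lone pair from its p orbital); the conjugation is uninterrupted.
π-electron count: 6 × 2 = 12 from the double-bond units + 2 from the O atom = 14.

14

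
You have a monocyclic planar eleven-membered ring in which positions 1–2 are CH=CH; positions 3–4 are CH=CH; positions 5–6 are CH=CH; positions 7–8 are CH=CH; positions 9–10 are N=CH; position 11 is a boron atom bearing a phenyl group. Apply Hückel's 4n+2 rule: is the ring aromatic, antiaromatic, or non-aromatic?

Check conjugation: the double-bond atoms are sp², each contributing one p electron; each sp² =N– keeps its lone pair in-plane and puts one electron into the π system; the boron has an empty p orbital — every position has a p orbital, so the cyclic π system is continuous.
π-electron count: 5 × 2 = 10 from the double-bond units + 0 from the B(phenyl) atom = 10.
Since 10 = 4·2 + 2, the ring meets the 4n+2 criterion.

Aromatic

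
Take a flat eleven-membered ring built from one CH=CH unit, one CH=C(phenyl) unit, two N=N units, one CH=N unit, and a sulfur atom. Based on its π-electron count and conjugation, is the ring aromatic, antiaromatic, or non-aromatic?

Check conjugation: the double-bond atoms are sp², each contributing one p electron; each =N– nitrogen is pyridine-type (lone pair in the sp² plane, one electron in the p orbital); the sulfur donates one lone pair from its p orbital — every position has a p orbital, so the cyclic π system is continuous.
Counting π electrons: 5 × 2 = 10 from the double-bond units + 2 from the S atom = 12.
A 4n π count (12, n = 3) in a planar conjugated ring means antiaromatic.

Antiaromatic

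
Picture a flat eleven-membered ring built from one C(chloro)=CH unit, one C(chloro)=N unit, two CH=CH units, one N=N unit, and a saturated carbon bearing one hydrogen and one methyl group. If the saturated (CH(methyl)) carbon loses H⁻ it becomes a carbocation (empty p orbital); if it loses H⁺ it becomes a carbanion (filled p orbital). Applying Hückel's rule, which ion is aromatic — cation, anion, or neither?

Once that carbon is sp², every ring atom has a p orbital and both ions are fully conjugated.
Cation: 5 × 2 + 0 = 10 π electrons → 4(2)+2, aromatic.
Anion: 5 × 2 + 2 = 12 π electrons → 4(3), antiaromatic.

The cation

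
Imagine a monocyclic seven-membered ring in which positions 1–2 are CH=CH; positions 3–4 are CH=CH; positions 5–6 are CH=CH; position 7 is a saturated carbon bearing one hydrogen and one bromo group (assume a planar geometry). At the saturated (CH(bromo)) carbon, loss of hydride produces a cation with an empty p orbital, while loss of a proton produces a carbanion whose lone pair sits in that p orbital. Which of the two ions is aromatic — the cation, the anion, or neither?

The cation

Once that carbon is sp², every ring atom has a p orbital and both ions are fully conjugated.
Cation: 3 × 2 + 0 = 6 π electrons → 4(1)+2, aromatic.
Anion: 3 × 2 + 2 = 8 π electrons → 4(2), antiaromatic.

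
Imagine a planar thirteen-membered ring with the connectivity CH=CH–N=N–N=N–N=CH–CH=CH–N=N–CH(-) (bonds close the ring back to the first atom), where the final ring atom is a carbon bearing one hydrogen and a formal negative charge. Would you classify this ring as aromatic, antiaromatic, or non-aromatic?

Aromatic

Every ring atom contributes a p orbital perpendicular to the ring (each doubly-bonded ring atom is sp² with one p-orbital electron; each sp² =N– keeps its lone pair in-plane and puts one electron into the π system; the carbanion's lone pair occupies the p orbital), so the π system is cyclic and fully conjugated.
Counting π electrons: 6 × 2 = 12 from the double-bond units + 2 from the CH(-) atom = 14.
14 = 4(3) + 2, which satisfies Hückel's 4n+2 rule.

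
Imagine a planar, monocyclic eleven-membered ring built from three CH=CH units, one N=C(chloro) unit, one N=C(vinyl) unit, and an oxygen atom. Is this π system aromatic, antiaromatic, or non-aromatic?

Antiaromatic

Check conjugation: the double-bond atoms are sp², each contributing one p electron; each =N– nitrogen is pyridine-type (lone pair in the sp² plane, one electron in the p orbital); the oxygen donates one lone pair from its p orbital — every position has a p orbital, so the cyclic π system is continuous.
Counting π electrons: 5 × 2 = 10 from the double-bond units + 2 from the O atom = 12.
12 is a 4n count (n = 3), so the planar conjugated ring is antiaromatic.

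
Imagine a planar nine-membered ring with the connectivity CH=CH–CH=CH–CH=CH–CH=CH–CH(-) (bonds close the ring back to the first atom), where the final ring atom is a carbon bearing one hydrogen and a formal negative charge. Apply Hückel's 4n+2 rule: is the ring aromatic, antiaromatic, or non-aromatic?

The p orbitals form a continuous loop: every atom in a ring double bond is sp² and brings one electron to the p orbital; the carbanion's lone pair occupies the p orbital. The ring is fully conjugated.
Tallying contributions gives 4 × 2 = 8 from the double-bond units + 2 from the CH(-) atom = 10.
Since 10 = 4·2 + 2, the ring meets the 4n+2 criterion.

Aromatic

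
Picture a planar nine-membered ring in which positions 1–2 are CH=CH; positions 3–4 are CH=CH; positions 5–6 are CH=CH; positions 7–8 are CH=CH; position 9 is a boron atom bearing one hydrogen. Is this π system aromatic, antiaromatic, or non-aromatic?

Antiaromatic

Every ring atom contributes a p orbital perpendicular to the ring (every atom in a ring double bond is sp² and brings one electron to the p orbital; the boron has an empty p orbital), so the π system is cyclic and fully conjugated.
π-electron count: 4 × 2 = 8 from the double-bond units + 0 from the BH atom = 8.
8 is a 4n count (n = 2), so the planar conjugated ring is antiaromatic.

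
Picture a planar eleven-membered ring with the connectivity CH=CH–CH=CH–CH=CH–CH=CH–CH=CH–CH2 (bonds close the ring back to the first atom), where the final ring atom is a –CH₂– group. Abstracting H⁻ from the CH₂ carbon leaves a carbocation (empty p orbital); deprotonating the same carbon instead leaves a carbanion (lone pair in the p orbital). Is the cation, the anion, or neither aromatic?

Once that carbon is sp², every ring atom has a p orbital and both ions are fully conjugated.
Cation: 5 × 2 + 0 = 10 π electrons → 4(2)+2, aromatic.
Anion: 5 × 2 + 2 = 12 π electrons → 4(3), antiaromatic.

The cation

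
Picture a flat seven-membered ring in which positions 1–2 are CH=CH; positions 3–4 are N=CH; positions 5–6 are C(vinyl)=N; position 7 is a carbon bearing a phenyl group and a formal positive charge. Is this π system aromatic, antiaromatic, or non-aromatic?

The p orbitals form a continuous loop: every atom in a ring double bond is sp² and brings one electron to the p orbital; each =N– nitrogen is pyridine-type (lone pair in the sp² plane, one electron in the p orbital); the carbocation has an empty p orbital. The ring is fully conjugated.
Adding the contributions, 3 × 2 = 6 from the double-bond units + 0 from the C(phenyl)(+) atom = 6.
That gives a 4n+2 count (6, n = 1).

Aromatic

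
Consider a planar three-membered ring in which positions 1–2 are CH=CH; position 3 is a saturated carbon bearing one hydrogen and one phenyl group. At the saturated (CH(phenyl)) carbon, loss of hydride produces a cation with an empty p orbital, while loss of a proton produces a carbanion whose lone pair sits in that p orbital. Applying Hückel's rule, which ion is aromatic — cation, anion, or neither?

Once that carbon is sp², every ring atom has a p orbital and both ions are fully conjugated.
Cation: 1 × 2 + 0 = 2 π electrons → 4(0)+2, aromatic.
Anion: 1 × 2 + 2 = 4 π electrons → 4(1), antiaromatic.

The cation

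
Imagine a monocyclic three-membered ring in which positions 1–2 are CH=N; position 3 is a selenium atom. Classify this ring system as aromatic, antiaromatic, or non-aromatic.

All ring atoms are sp² and supply a p orbital to the ring (every atom in a ring double bond is sp² and brings one electron to the p orbital; each sp² =N– keeps its lone pair in-plane and puts one electron into the π system; the selenium donates one lone pair from its p orbital); the conjugation is uninterrupted.
π-electron count: 1 × 2 = 2 from the double-bond unit + 2 from the Se atom = 4.
4 is a 4n count (n = 1), so the planar conjugated ring is antiaromatic.

Antiaromatic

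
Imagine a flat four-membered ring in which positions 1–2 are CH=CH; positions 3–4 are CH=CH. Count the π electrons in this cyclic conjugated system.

The p orbitals form a continuous loop: each doubly-bonded ring atom is sp² with one p-orbital electron. The ring is fully conjugated.
π-electron count: 2 × 2 = 4 from the 2 double-bond units.
(This ring is cyclobutadiene.)

4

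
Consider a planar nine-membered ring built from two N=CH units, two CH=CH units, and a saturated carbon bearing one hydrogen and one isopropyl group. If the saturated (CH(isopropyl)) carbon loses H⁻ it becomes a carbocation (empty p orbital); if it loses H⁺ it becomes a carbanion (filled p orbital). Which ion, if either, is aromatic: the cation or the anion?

Once that carbon is sp², every ring atom has a p orbital and both ions are fully conjugated.
Cation: 4 × 2 + 0 = 8 π electrons → 4(2), antiaromatic.
Anion: 4 × 2 + 2 = 10 π electrons → 4(2)+2, aromatic.

The anion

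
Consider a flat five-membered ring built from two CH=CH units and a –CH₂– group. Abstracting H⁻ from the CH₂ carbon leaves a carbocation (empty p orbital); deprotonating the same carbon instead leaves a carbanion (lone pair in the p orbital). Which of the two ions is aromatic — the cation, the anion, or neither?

The anion

Once that carbon is sp², every ring atom has a p orbital and both ions are fully conjugated.
Cation: 2 × 2 + 0 = 4 π electrons → 4(1), antiaromatic.
Anion: 2 × 2 + 2 = 6 π electrons → 4(1)+2, aromatic.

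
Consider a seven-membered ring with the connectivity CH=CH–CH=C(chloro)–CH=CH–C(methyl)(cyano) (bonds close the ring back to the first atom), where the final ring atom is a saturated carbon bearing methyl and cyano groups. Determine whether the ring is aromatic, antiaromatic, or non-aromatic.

Non-aromatic

The C(methyl)(cyano) carbon is saturated: that saturated carbon is sp³ and has no p orbital in the ring π system. Conjugation is not continuous around the ring.
Hückel's rule only applies to fully conjugated rings, so this one is simply non-aromatic.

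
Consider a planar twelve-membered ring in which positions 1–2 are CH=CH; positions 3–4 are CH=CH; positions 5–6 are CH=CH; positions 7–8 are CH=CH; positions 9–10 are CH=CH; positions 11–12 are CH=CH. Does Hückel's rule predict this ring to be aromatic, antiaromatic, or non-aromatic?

Antiaromatic

Every ring atom contributes a p orbital perpendicular to the ring (each doubly-bonded ring atom is sp² with one p-orbital electron), so the π system is cyclic and fully conjugated.
Counting π electrons: 6 × 2 = 12 from the 6 double-bond units.
With 12 = 4·3 π electrons, Hückel's rule classifies the planar ring as antiaromatic.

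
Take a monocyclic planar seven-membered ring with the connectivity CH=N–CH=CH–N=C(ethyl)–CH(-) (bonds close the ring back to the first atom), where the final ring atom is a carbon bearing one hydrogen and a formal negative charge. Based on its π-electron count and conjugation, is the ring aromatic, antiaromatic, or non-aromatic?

Antiaromatic

Every ring atom contributes a p orbital perpendicular to the ring (each doubly-bonded ring atom is sp² with one p-orbital electron; the doubly-bonded nitrogens are pyridine-type — their lone pairs lie in the ring plane, leaving one electron in the p orbital; the carbanion's lone pair occupies the p orbital), so the π system is cyclic and fully conjugated.
Adding the contributions, 3 × 2 = 6 from the double-bond units + 2 from the CH(-) atom = 8.
With 8 = 4·2 π electrons, Hückel's rule classifies the planar ring as antiaromatic.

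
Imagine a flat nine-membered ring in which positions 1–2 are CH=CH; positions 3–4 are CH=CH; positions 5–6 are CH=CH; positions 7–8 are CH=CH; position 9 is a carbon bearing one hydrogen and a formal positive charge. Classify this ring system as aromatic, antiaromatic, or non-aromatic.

Check conjugation: each doubly-bonded ring atom is sp² with one p-orbital electron; the carbocation has an empty p orbital — every position has a p orbital, so the cyclic π system is continuous.
Adding the contributions, 4 × 2 = 8 from the double-bond units + 0 from the CH(+) atom = 8.
8 is a 4n count (n = 2), so the planar conjugated ring is antiaromatic.

Antiaromatic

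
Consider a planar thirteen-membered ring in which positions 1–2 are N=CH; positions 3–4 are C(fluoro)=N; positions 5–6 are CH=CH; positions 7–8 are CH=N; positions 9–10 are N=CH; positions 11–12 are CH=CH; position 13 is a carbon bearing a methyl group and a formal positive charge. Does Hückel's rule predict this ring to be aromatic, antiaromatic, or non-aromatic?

Every ring atom contributes a p orbital perpendicular to the ring (every atom in a ring double bond is sp² and brings one electron to the p orbital; each =N– nitrogen is pyridine-type (lone pair in the sp² plane, one electron in the p orbital); the carbocation has an empty p orbital), so the π system is cyclic and fully conjugated.
Adding the contributions, 6 × 2 = 12 from the double-bond units + 0 from the C(methyl)(+) atom = 12.
12 is a 4n count (n = 3), so the planar conjugated ring is antiaromatic.

Antiaromatic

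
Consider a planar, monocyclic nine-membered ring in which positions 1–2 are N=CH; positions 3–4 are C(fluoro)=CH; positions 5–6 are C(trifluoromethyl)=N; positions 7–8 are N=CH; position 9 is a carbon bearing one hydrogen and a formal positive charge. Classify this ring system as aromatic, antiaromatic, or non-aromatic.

Antiaromatic

All ring atoms are sp² and supply a p orbital to the ring (every atom in a ring double bond is sp² and brings one electron to the p orbital; each sp² =N– keeps its lone pair in-plane and puts one electron into the π system; the carbocation has an empty p orbital); the conjugation is uninterrupted.
Tallying contributions gives 4 × 2 = 8 from the double-bond units + 0 from the CH(+) atom = 8.
8 is a 4n count (n = 2), so the planar conjugated ring is antiaromatic.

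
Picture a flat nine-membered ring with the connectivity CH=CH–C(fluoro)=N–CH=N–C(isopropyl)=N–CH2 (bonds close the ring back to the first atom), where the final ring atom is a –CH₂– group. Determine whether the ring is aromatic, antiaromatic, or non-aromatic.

The CH2 carbon is saturated: the tetrahedral CH₂ carbon is sp³ and has no p orbital in the ring π system. Conjugation is not continuous around the ring.
Broken conjugation rules out both aromaticity and antiaromaticity.

Non-aromatic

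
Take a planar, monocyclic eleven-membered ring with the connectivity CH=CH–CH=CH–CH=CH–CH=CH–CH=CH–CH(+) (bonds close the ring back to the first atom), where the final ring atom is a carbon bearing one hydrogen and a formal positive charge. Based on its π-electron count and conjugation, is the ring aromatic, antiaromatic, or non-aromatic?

Aromatic

Every ring atom contributes a p orbital perpendicular to the ring (each doubly-bonded ring atom is sp² with one p-orbital electron; the carbocation has an empty p orbital), so the π system is cyclic and fully conjugated.
π-electron count: 5 × 2 = 10 from the double-bond units + 0 from the CH(+) atom = 10.
10 = 4(2) + 2, which satisfies Hückel's 4n+2 rule.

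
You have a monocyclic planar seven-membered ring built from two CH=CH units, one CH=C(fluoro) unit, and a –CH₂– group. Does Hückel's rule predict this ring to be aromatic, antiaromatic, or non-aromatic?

The CH2 carbon is saturated: the tetrahedral CH₂ carbon is sp³ and has no p orbital in the ring π system. Conjugation is not continuous around the ring.
Without a continuous loop of overlapping p orbitals the Hückel electron count never comes into play.

Non-aromatic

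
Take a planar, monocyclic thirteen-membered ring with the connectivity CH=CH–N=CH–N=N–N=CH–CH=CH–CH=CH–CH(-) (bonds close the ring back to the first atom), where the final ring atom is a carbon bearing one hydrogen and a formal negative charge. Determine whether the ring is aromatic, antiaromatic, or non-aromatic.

Every ring atom contributes a p orbital perpendicular to the ring (every atom in a ring double bond is sp² and brings one electron to the p orbital; each =N– nitrogen is pyridine-type (lone pair in the sp² plane, one electron in the p orbital); the carbanion's lone pair occupies the p orbital), so the π system is cyclic and fully conjugated.
Counting π electrons: 6 × 2 = 12 from the double-bond units + 2 from the CH(-) atom = 14.
With 14 π electrons (n = 3), the Hückel 4n+2 condition holds.

Aromatic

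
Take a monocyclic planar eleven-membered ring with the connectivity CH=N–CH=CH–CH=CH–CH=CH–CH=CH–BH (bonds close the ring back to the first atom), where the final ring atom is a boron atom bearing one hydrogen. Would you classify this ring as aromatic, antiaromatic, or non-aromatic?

Every ring atom contributes a p orbital perpendicular to the ring (the double-bond atoms are sp², each contributing one p electron; each =N– nitrogen is pyridine-type (lone pair in the sp² plane, one electron in the p orbital); the boron has an empty p orbital), so the π system is cyclic and fully conjugated.
π-electron count: 5 × 2 = 10 from the double-bond units + 0 from the BH atom = 10.
Since 10 = 4·2 + 2, the ring meets the 4n+2 criterion.

Aromatic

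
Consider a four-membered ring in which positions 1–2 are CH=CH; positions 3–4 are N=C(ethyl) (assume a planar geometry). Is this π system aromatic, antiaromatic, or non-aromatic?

Antiaromatic

Check conjugation: each doubly-bonded ring atom is sp² with one p-orbital electron; each =N– nitrogen is pyridine-type (lone pair in the sp² plane, one electron in the p orbital) — every position has a p orbital, so the cyclic π system is continuous.
π-electron count: 2 × 2 = 4 from the 2 double-bond units.
A 4n π count (4, n = 1) in a planar conjugated ring means antiaromatic.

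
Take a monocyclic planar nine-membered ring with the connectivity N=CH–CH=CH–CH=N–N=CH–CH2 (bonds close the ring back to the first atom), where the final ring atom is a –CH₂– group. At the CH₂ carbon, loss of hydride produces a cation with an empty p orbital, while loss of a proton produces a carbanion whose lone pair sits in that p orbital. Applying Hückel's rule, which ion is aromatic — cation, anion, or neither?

The anion

In both ions every ring atom is sp² and contributes a p orbital, so both rings are fully conjugated.
Cation: 4 × 2 + 0 = 8 π electrons → 4(2), antiaromatic.
Anion: 4 × 2 + 2 = 10 π electrons → 4(2)+2, aromatic.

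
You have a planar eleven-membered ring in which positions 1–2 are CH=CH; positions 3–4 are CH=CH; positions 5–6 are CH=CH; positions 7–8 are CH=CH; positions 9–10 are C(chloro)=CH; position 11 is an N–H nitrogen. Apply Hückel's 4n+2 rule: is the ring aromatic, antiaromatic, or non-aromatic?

All ring atoms are sp² and supply a p orbital to the ring (each doubly-bonded ring atom is sp² with one p-orbital electron; the pyrrole-type nitrogen donates its lone pair from the p orbital); the conjugation is uninterrupted.
Counting π electrons: 5 × 2 = 10 from the double-bond units + 2 from the NH atom = 12.
With 12 = 4·3 π electrons, Hückel's rule classifies the planar ring as antiaromatic.

Antiaromatic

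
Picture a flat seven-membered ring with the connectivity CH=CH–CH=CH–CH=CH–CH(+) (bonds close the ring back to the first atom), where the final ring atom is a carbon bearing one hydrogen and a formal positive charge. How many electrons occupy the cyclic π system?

6

The p orbitals form a continuous loop: each doubly-bonded ring atom is sp² with one p-orbital electron; the carbocation has an empty p orbital. The ring is fully conjugated.
π-electron count: 3 × 2 = 6 from the double-bond units + 0 from the CH(+) atom = 6.
This is the tropylium cation.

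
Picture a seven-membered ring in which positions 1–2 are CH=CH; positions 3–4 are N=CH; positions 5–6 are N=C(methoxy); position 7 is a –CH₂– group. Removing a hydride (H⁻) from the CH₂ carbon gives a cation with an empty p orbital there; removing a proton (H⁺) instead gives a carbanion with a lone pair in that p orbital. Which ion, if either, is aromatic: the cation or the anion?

In either ion the ring is fully conjugated: every atom, including the new sp² carbon, supplies a p orbital.
Cation: 3 × 2 + 0 = 6 π electrons → 4(1)+2, aromatic.
Anion: 3 × 2 + 2 = 8 π electrons → 4(2), antiaromatic.

The cation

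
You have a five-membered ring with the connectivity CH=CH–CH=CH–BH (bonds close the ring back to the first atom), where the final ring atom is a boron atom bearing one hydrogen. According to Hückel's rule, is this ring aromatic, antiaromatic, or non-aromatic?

Antiaromatic

All ring atoms are sp² and supply a p orbital to the ring (each doubly-bonded ring atom is sp² with one p-orbital electron; the boron has an empty p orbital); the conjugation is uninterrupted.
Tallying contributions gives 2 × 2 = 4 from the double-bond units + 0 from the BH atom = 4.
A 4n π count (4, n = 1) in a planar conjugated ring means antiaromatic.
(This ring is borole.)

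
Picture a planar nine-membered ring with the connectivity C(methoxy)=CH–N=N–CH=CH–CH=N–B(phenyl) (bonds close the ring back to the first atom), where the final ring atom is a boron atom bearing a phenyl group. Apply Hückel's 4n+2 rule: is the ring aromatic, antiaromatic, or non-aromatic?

Antiaromatic

Every ring atom contributes a p orbital perpendicular to the ring (every atom in a ring double bond is sp² and brings one electron to the p orbital; the doubly-bonded nitrogens are pyridine-type — their lone pairs lie in the ring plane, leaving one electron in the p orbital; the boron has an empty p orbital), so the π system is cyclic and fully conjugated.
Counting π electrons: 4 × 2 = 8 from the double-bond units + 0 from the B(phenyl) atom = 8.
8 = 4(2); a planar, fully conjugated 4n system is antiaromatic.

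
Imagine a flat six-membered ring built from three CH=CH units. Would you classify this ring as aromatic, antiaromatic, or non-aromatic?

Aromatic

The p orbitals form a continuous loop: every atom in a ring double bond is sp² and brings one electron to the p orbital. The ring is fully conjugated.
π-electron count: 3 × 2 = 6 from the 3 double-bond units.
That gives a 4n+2 count (6, n = 1).
(This ring is benzene.)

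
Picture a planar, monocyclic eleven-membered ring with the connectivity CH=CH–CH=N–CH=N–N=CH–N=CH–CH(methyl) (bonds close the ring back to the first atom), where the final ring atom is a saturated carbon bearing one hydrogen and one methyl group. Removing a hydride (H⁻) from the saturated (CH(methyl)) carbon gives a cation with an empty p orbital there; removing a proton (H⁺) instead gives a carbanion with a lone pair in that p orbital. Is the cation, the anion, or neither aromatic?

Once that carbon is sp², every ring atom has a p orbital and both ions are fully conjugated.
Cation: 5 × 2 + 0 = 10 π electrons → 4(2)+2, aromatic.
Anion: 5 × 2 + 2 = 12 π electrons → 4(3), antiaromatic.

The cation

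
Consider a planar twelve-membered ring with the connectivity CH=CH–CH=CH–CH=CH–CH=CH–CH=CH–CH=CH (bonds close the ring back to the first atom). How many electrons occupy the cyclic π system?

The p orbitals form a continuous loop: each doubly-bonded ring atom is sp² with one p-orbital electron. The ring is fully conjugated.
π-electron count: 6 × 2 = 12 from the 6 double-bond units.

12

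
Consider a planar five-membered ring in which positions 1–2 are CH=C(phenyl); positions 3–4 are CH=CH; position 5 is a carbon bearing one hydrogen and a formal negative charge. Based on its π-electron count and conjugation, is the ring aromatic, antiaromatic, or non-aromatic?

The p orbitals form a continuous loop: each doubly-bonded ring atom is sp² with one p-orbital electron; the carbanion's lone pair occupies the p orbital. The ring is fully conjugated.
Adding the contributions, 2 × 2 = 4 from the double-bond units + 2 from the CH(-) atom = 6.
With 6 π electrons (n = 1), the Hückel 4n+2 condition holds.

Aromatic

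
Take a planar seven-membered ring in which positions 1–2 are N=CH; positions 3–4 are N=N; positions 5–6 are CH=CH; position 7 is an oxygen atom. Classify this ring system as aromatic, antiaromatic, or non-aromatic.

The p orbitals form a continuous loop: each doubly-bonded ring atom is sp² with one p-orbital electron; each =N– nitrogen is pyridine-type (lone pair in the sp² plane, one electron in the p orbital); the oxygen donates one lone pair from its p orbital. The ring is fully conjugated.
Tallying contributions gives 3 × 2 = 6 from the double-bond units + 2 from the O atom = 8.
8 = 4(2); a planar, fully conjugated 4n system is antiaromatic.

Antiaromatic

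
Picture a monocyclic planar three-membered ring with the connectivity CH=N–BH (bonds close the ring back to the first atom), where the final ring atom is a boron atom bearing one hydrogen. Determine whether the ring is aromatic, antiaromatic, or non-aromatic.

All ring atoms are sp² and supply a p orbital to the ring (every atom in a ring double bond is sp² and brings one electron to the p orbital; the doubly-bonded nitrogens are pyridine-type — their lone pairs lie in the ring plane, leaving one electron in the p orbital; the boron has an empty p orbital); the conjugation is uninterrupted.
Adding the contributions, 1 × 2 = 2 from the double-bond unit + 0 from the BH atom = 2.
Since 2 = 4·0 + 2, the ring meets the 4n+2 criterion.

Aromatic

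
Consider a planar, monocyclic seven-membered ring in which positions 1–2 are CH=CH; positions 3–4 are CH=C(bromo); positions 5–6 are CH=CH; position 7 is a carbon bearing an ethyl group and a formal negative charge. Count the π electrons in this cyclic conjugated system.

All ring atoms are sp² and supply a p orbital to the ring (each doubly-bonded ring atom is sp² with one p-orbital electron; the carbanion's lone pair occupies the p orbital); the conjugation is uninterrupted.
π-electron count: 3 × 2 = 6 from the double-bond units + 2 from the C(ethyl)(-) atom = 8.

8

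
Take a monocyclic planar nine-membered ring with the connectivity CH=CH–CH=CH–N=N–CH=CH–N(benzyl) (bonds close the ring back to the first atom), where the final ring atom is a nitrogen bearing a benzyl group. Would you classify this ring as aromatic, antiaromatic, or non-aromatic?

Check conjugation: the double-bond atoms are sp², each contributing one p electron; each =N– nitrogen is pyridine-type (lone pair in the sp² plane, one electron in the p orbital); the pyrrole-type nitrogen donates its lone pair from the p orbital — every position has a p orbital, so the cyclic π system is continuous.
Counting π electrons: 4 × 2 = 8 from the double-bond units + 2 from the N(benzyl) atom = 10.
That gives a 4n+2 count (10, n = 2).

Aromatic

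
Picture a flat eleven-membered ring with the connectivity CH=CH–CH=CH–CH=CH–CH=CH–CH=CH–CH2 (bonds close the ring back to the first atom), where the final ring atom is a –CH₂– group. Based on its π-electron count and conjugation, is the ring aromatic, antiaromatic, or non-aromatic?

Non-aromatic

The CH2 carbon is saturated: the tetrahedral CH₂ carbon is sp³ and has no p orbital in the ring π system. Conjugation is not continuous around the ring.
Hückel's rule only applies to fully conjugated rings, so this one is simply non-aromatic.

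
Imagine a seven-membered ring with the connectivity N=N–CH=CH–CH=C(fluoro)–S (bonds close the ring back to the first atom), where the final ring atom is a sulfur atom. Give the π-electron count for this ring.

8

The p orbitals form a continuous loop: the double-bond atoms are sp², each contributing one p electron; the doubly-bonded nitrogens are pyridine-type — their lone pairs lie in the ring plane, leaving one electron in the p orbital; the sulfur donates one lone pair from its p orbital. The ring is fully conjugated.
Tallying contributions gives 3 × 2 = 6 from the double-bond units + 2 from the S atom = 8.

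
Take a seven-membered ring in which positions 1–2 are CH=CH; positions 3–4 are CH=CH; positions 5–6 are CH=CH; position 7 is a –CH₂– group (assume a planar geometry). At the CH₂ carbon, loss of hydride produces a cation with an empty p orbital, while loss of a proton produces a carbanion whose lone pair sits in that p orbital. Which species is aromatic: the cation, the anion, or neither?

In either ion the ring is fully conjugated: every atom, including the new sp² carbon, supplies a p orbital.
Cation: 3 × 2 + 0 = 6 π electrons → 4(1)+2, aromatic.
Anion: 3 × 2 + 2 = 8 π electrons → 4(2), antiaromatic.

The cation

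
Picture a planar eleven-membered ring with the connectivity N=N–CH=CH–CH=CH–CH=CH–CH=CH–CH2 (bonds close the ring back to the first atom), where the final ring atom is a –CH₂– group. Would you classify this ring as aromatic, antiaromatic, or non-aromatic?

The CH2 position has four σ bonds — the tetrahedral CH₂ carbon is sp³ and has no p orbital in the ring π system — so the cyclic conjugation is interrupted.
Broken conjugation rules out both aromaticity and antiaromaticity.

Non-aromatic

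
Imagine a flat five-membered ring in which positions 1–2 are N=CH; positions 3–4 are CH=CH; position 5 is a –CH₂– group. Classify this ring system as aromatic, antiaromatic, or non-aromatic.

At the CH2 position, the tetrahedral CH₂ carbon is sp³ and has no p orbital in the ring π system; the ring's p-orbital overlap is broken there.
Without a continuous loop of overlapping p orbitals the Hückel electron count never comes into play.

Non-aromatic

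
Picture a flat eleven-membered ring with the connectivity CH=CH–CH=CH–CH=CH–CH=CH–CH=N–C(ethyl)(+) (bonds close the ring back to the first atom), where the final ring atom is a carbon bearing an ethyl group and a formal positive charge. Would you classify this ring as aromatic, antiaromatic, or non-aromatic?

Aromatic

All ring atoms are sp² and supply a p orbital to the ring (each doubly-bonded ring atom is sp² with one p-orbital electron; each sp² =N– keeps its lone pair in-plane and puts one electron into the π system; the carbocation has an empty p orbital); the conjugation is uninterrupted.
π-electron count: 5 × 2 = 10 from the double-bond units + 0 from the C(ethyl)(+) atom = 10.
Since 10 = 4·2 + 2, the ring meets the 4n+2 criterion.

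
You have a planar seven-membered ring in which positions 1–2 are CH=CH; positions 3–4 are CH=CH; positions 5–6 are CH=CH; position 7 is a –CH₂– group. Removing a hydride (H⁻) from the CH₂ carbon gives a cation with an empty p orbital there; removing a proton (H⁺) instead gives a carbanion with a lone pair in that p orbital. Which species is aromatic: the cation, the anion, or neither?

The cation

In either ion the ring is fully conjugated: every atom, including the new sp² carbon, supplies a p orbital.
Cation: 3 × 2 + 0 = 6 π electrons → 4(1)+2, aromatic.
Anion: 3 × 2 + 2 = 8 π electrons → 4(2), antiaromatic.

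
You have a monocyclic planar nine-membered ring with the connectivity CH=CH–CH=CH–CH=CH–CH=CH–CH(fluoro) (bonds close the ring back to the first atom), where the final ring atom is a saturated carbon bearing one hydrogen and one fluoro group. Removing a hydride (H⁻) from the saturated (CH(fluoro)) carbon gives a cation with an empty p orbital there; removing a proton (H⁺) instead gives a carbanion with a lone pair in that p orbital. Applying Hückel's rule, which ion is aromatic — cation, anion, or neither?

In either ion the ring is fully conjugated: every atom, including the new sp² carbon, supplies a p orbital.
Cation: 4 × 2 + 0 = 8 π electrons → 4(2), antiaromatic.
Anion: 4 × 2 + 2 = 10 π electrons → 4(2)+2, aromatic.

The anion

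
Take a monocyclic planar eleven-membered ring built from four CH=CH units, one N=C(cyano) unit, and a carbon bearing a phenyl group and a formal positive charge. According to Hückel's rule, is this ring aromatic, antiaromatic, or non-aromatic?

Aromatic

All ring atoms are sp² and supply a p orbital to the ring (every atom in a ring double bond is sp² and brings one electron to the p orbital; each =N– nitrogen is pyridine-type (lone pair in the sp² plane, one electron in the p orbital); the carbocation has an empty p orbital); the conjugation is uninterrupted.
Adding the contributions, 5 × 2 = 10 from the double-bond units + 0 from the C(phenyl)(+) atom = 10.
That gives a 4n+2 count (10, n = 2).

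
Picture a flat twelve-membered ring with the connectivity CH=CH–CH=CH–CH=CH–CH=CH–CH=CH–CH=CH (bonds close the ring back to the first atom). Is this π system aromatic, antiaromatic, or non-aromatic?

Antiaromatic

The p orbitals form a continuous loop: each doubly-bonded ring atom is sp² with one p-orbital electron. The ring is fully conjugated.
Adding the contributions, 6 × 2 = 12 from the 6 double-bond units.
12 is a 4n count (n = 3), so the planar conjugated ring is antiaromatic.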